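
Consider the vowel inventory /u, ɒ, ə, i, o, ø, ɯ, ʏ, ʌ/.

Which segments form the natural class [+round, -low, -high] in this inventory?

First, the [+round] segments are /u, ɒ, o, ø, ʏ/.
Then [-low] gives /u, o, ø, ʏ/.
Among these, [-high] leaves /o, ø/.

o, ø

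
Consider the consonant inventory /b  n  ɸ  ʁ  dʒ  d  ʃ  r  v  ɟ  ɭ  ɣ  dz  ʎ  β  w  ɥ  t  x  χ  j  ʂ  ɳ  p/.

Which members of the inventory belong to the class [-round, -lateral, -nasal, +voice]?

Eliminate segments failing any feature: /n, ɳ/ are [+nasal]; /ɸ, ʃ, t, x, χ, ʂ, p/ are [-voice]; /ɭ, ʎ/ are [+lateral]; /w, ɥ/ are [+round]. The remaining /b, ʁ, dʒ, d, r, v, ɟ, ɣ, dz, β, j/ satisfy [-round], [-lateral], [-nasal], [+voice].

b, ʁ, dʒ, d, r, v, ɟ, ɣ, dz, β, j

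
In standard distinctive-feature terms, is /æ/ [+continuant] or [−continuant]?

[+continuant]

/æ/ is the low front unrounded vowel. The feature [continuant] marks segments produced without complete oral closure; /æ/ has this property, so it is [+continuant].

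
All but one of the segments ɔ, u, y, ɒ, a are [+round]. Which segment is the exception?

/y, ɔ, ɒ, u/ are all [+round]; /a/ (low unrounded vowel) is [−round].

a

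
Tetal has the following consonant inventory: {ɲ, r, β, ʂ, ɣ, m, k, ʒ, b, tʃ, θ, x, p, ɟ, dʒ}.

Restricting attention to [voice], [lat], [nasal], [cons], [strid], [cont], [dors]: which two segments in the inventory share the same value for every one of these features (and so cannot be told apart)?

Both /β/ and /r/ are [+voice], [−lateral], [−nasal], [+consonantal], [−strident], [+continuant], [−dorsal]. Since the list omits [sonorant], [labial] and [coronal] — which do distinguish the voiced bilabial fricative from the alveolar trill — this pair collapses; all other pairs remain distinct.

β, r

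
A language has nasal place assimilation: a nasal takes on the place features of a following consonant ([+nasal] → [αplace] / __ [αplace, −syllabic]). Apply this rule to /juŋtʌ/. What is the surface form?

[juntʌ]

/ŋ/ sits before the [+coronal] consonant /t/, so it takes on [+coronal] and surfaces as /n/. The rest of the form is unaffected: [juntʌ].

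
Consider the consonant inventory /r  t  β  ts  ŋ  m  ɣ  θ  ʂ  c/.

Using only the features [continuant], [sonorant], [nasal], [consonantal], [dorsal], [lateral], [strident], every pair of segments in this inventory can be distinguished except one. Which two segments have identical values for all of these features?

β, θ

On the given features, /β/ and /θ/ have an identical profile: [+continuant], [−sonorant], [−nasal], [+consonantal], [−dorsal], [−lateral], [−strident]. No other two segments in the inventory coincide on all 7 features. (They do differ in [voice], [labial] and [coronal], which are not among the given features.)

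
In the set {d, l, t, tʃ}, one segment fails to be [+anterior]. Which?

/l, t, d/ are all [+anterior]; /tʃ/ (voiceless postalveolar affricate) is [-anterior].

tʃ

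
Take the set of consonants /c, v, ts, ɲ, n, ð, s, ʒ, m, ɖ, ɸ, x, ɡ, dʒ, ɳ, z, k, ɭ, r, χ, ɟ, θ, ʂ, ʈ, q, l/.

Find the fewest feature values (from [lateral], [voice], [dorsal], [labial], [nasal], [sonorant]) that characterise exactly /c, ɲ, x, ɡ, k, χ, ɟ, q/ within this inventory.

[+dorsal]

Every target segment is [+dorsal] and no other inventory member is, so one feature is enough.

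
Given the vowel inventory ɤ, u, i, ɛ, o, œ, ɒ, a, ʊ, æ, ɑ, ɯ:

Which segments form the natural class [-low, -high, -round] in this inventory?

Eliminate segments failing any feature: /u, i, ʊ, ɯ/ are [+high]; /o, œ/ are [+round]; /ɒ, a, æ, ɑ/ are [+low]. The remaining /ɤ, ɛ/ satisfy [-low], [-high], [-round].

ɤ, ɛ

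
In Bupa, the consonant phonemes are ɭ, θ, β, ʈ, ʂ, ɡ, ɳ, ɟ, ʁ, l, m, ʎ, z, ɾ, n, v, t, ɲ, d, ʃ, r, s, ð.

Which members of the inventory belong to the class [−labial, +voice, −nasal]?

Eliminate segments failing any feature: /θ, ʈ, ʂ, t, ʃ, s/ are [−voice]; /β, m, v/ are [+labial]; /ɳ, n, ɲ/ are [+nasal]. The remaining /ɭ, ɡ, ɟ, ʁ, l, ʎ, z, ɾ, d, r, ð/ satisfy [−labial], [+voice], [−nasal].

ɭ, ɡ, ɟ, ʁ, l, ʎ, z, ɾ, d, r, ð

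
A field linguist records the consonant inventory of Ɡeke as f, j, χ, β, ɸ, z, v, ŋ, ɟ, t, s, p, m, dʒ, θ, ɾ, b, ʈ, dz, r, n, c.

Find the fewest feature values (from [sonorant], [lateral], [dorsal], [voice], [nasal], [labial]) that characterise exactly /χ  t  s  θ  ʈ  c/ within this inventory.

Every target segment is [−voice], [−labial]; each remaining inventory member fails at least one of these. Each conjunct is needed — [−labial] alone would also admit /j, z, ŋ, ɟ, …/; [−voice] alone would also admit /f, ɸ, p/ — and no other single listed feature has exactly this extension, so two is the minimum.

[−voice, −labial]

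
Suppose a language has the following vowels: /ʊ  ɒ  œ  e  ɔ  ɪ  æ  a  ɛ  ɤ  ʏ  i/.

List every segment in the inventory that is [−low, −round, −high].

Checking each segment against [−low], [−round], [−high]: /e/ (mid front unrounded tense vowel), /ɛ/ (mid front unrounded lax vowel), /ɤ/ (mid back unrounded tense vowel) satisfy every feature; every other segment in the inventory fails at least one.

e, ɛ, ɤ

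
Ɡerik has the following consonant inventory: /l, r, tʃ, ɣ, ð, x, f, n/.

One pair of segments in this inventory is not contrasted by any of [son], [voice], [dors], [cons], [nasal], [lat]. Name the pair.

/f/ (voiceless labiodental fricative) and /tʃ/ (voiceless postalveolar affricate) are both [-sonorant], [-voice], [-dorsal], [+consonantal], [-nasal], [-lateral], so none of the listed features separates them. (They do differ in [continuant], [labial] and [coronal], which are not among the given features.) Every other pair in the inventory differs on at least one listed feature.

f, tʃ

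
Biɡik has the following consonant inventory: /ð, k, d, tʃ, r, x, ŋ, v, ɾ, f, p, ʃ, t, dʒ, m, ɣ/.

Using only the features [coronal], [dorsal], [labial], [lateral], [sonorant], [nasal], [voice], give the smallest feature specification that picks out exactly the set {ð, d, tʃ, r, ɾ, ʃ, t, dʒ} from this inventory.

[+coronal]

Every target segment is [+coronal] and no other inventory member is, so one feature is enough.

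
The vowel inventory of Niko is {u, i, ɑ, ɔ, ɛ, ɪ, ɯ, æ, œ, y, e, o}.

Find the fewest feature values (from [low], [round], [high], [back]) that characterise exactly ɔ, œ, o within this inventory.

[−high, +round]

The class [−high], [+round] has exactly /ɔ, œ, o/ as its extension in this inventory. No smaller conjunction from the listed features achieves this: [+round] alone would also admit /u, y/; [−high] alone would also admit /ɑ, ɛ, æ, e/; and checking the remaining single features turns up none with this extension.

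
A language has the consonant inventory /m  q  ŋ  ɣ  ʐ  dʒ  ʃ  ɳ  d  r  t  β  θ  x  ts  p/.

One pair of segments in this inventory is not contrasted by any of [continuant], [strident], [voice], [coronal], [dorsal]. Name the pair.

On the given features, /ɳ/ and /d/ have an identical profile: [−continuant], [−strident], [+voice], [+coronal], [−dorsal]. No other two segments in the inventory coincide on all 5 features. (They do differ in [sonorant], [nasal] and [anterior], which are not among the given features.)

ɳ, d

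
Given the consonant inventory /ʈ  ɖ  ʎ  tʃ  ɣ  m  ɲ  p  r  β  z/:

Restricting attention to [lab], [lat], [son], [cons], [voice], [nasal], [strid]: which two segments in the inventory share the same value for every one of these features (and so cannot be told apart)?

Both /ɖ/ and /ɣ/ are [−labial], [−lateral], [−sonorant], [+consonantal], [+voice], [−nasal], [−strident]. Since the list omits [continuant], [coronal] and [dorsal] — which do distinguish the voiced retroflex stop from the voiced velar fricative — this pair collapses; all other pairs remain distinct.

ɖ, ɣ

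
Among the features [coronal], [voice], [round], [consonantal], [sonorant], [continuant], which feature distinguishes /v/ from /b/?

/v/ is the voiced labiodental fricative and /b/ is the voiced bilabial stop. Both are [−coronal], [+voice], [−round], [+consonantal], [−sonorant]. /v/ is [+continuant] while /b/ is [−continuant], so the distinguishing feature is [continuant].

[continuant]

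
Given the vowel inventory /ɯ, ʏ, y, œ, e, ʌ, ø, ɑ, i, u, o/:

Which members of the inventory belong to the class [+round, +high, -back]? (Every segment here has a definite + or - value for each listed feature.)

The [+round] segments are /ʏ, y, œ, ø, u, o/.
Within that set, [+high] gives /ʏ, y, u/.
Then [-back] leaves /ʏ, y/.

ʏ, y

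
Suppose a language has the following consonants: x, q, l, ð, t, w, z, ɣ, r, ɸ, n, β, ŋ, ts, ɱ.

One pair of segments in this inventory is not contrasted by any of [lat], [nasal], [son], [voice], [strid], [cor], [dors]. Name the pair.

/x/ (voiceless velar fricative) and /q/ (voiceless uvular stop) are both [−lateral], [−nasal], [−sonorant], [−voice], [−strident], [−coronal], [+dorsal], so none of the listed features separates them. (They do differ in [continuant] and [high], which are not among the given features.) Every other pair in the inventory differs on at least one listed feature.

x, q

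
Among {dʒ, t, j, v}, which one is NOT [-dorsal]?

j

/j/ is the palatal glide, which is [+dorsal]; the rest — /t, v, dʒ/ — are [-dorsal].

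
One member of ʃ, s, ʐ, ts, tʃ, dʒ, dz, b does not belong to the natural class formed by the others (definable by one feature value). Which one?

[strident] (equivalently [labial], [coronal]) groups all but one: /dz, ts, dʒ, ʃ, ʐ, s, tʃ/ share [+strident] while /b/ (voiced bilabial stop) alone is [-strident]. Removing any other segment would not leave a single-feature class that excludes it.

b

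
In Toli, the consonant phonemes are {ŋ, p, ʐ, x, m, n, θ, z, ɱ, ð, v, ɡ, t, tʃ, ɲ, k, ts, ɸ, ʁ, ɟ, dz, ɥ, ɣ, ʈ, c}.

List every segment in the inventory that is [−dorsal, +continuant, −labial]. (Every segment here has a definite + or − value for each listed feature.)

ʐ, θ, z, ð

Checking each segment against [−dorsal], [+continuant], [−labial]: /ʐ/ (voiced retroflex fricative), /θ/ (voiceless dental fricative), /z/ (voiced alveolar fricative), /ð/ (voiced dental fricative) satisfy every feature; every other segment in the inventory fails at least one.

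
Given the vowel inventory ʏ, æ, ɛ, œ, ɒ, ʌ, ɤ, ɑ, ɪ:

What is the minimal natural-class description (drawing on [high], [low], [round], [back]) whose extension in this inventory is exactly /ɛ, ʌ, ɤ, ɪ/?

[−low, −round]

/ɛ, ʌ, ɤ, ɪ/ are all [−low], [−round], and no other segment in the inventory matches both values. Dropping any one of them over-generates: [−round] alone would also admit /æ, ɑ/; [−low] alone would also admit /ʏ, œ/. No other single listed feature picks out exactly this set either, so fewer than two features will not do.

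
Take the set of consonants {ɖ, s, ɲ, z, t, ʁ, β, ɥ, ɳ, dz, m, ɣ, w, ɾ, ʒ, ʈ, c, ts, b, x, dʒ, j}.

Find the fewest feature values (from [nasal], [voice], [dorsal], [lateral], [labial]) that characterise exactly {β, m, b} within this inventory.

Every target segment is [+labial], [−dorsal]; each remaining inventory member fails at least one of these. Each conjunct is needed — [−dorsal] alone would also admit /ɖ, s, z, t, …/; [+labial] alone would also admit /ɥ, w/ — and no other single listed feature has exactly this extension, so two is the minimum.

[+labial, −dorsal]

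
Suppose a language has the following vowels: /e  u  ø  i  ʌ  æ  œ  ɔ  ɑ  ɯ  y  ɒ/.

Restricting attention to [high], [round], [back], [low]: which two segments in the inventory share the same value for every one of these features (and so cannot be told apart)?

/œ/ (mid front rounded lax vowel) and /ø/ (mid front rounded tense vowel) are both [−high], [+round], [−back], [−low], so none of the listed features separates them. (They do differ in [tense], which is not among the given features.) Every other pair in the inventory differs on at least one listed feature.

œ, ø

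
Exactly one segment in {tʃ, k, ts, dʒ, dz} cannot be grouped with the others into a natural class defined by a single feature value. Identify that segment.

The remaining segments after removing /k/ share [+delayed release]; /k/ (voiceless velar stop) is [-delayed release]. For every other candidate removal, the leftover set fails to share any single feature value that the removed segment lacks.

k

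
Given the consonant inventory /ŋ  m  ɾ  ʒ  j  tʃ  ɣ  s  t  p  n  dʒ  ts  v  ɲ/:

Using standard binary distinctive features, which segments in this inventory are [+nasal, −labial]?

ŋ, n, ɲ

Checking each segment against [+nasal], [−labial]: /ŋ/ (velar nasal), /n/ (alveolar nasal), /ɲ/ (palatal nasal) satisfy every feature; every other segment in the inventory fails at least one.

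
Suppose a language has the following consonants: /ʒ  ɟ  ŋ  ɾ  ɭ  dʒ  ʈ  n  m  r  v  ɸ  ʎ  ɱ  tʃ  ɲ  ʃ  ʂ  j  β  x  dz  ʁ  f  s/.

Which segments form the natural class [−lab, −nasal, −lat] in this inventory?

First, the [−labial] segments are /ʒ, ɟ, ŋ, ɾ, ɭ, dʒ, ʈ, n, r, ʎ, tʃ, ɲ, ʃ, ʂ, j, x, dz, ʁ, s/.
Within that set, [−nasal] gives /ʒ, ɟ, ɾ, ɭ, dʒ, ʈ, r, ʎ, tʃ, ʃ, ʂ, j, x, dz, ʁ, s/.
Of those, [−lateral] leaves /ʒ, ɟ, ɾ, dʒ, ʈ, r, tʃ, ʃ, ʂ, j, x, dz, ʁ, s/.

ʒ, ɟ, ɾ, dʒ, ʈ, r, tʃ, ʃ, ʂ, j, x, dz, ʁ, s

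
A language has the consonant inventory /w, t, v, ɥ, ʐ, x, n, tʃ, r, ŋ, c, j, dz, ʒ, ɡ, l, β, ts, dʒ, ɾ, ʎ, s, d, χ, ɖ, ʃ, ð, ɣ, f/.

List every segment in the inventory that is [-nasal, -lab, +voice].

ʐ, r, j, dz, ʒ, ɡ, l, dʒ, ɾ, ʎ, d, ɖ, ð, ɣ

First, the [-nasal] segments are /w, t, v, ɥ, ʐ, x, tʃ, r, c, j, dz, ʒ, ɡ, l, β, ts, dʒ, ɾ, ʎ, s, d, χ, ɖ, ʃ, ð, ɣ, f/.
Of those, [-labial] gives /t, ʐ, x, tʃ, r, c, j, dz, ʒ, ɡ, l, ts, dʒ, ɾ, ʎ, s, d, χ, ɖ, ʃ, ð, ɣ/.
Of those, [+voice] leaves /ʐ, r, j, dz, ʒ, ɡ, l, dʒ, ɾ, ʎ, d, ɖ, ð, ɣ/.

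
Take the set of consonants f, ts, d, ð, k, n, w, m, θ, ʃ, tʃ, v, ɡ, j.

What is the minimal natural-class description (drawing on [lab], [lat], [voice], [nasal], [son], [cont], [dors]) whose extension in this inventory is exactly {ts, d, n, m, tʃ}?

[−cont, −dors]

Every target segment is [−continuant], [−dorsal]; each remaining inventory member fails at least one of these. Each conjunct is needed — [−dorsal] alone would also admit /f, ð, θ, ʃ, …/; [−continuant] alone would also admit /k, ɡ/ — and no other single listed feature has exactly this extension, so two is the minimum.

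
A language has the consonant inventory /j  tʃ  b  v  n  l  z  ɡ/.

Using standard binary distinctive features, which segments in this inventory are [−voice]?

The feature [voice] marks segments produced with vocal-fold vibration. In this inventory /tʃ/ lacks that property, so it is [−voice]; /j, b, v, n, l, z, ɡ/ are [+voice].

tʃ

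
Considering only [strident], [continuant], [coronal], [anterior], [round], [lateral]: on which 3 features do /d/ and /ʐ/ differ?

/d/ is the voiced alveolar stop and /ʐ/ is the voiced retroflex fricative. Both are [+coronal], [−round], [−lateral]. /d/ is [−continuant] while /ʐ/ is [+continuant]; /d/ is [−strident] while /ʐ/ is [+strident]; /d/ is [+anterior] while /ʐ/ is [−anterior], so the distinguishing features are [continuant], [strident], [anterior].

[continuant], [strident], [anterior]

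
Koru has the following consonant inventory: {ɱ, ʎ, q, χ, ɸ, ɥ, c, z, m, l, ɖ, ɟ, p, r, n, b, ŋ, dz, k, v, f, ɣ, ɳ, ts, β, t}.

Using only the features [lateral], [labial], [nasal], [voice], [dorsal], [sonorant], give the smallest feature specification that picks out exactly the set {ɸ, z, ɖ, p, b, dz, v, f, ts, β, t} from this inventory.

The class [-sonorant], [-dorsal] has exactly /ɸ, z, ɖ, p, b, dz, v, f, ts, β, t/ as its extension in this inventory. No smaller conjunction from the listed features achieves this: [-dorsal] alone would also admit /ɱ, m, l, r, …/; [-sonorant] alone would also admit /q, χ, c, ɟ, …/; and checking the remaining single features turns up none with this extension.

[-sonorant, -dorsal]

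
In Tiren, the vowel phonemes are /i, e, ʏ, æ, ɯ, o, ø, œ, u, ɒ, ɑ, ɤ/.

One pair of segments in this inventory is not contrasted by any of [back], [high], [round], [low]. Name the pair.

/œ/ (mid front rounded lax vowel) and /ø/ (mid front rounded tense vowel) are both [-back], [-high], [+round], [-low], so none of the listed features separates them. (They do differ in [tense], which is not among the given features.) Every other pair in the inventory differs on at least one listed feature.

œ, ø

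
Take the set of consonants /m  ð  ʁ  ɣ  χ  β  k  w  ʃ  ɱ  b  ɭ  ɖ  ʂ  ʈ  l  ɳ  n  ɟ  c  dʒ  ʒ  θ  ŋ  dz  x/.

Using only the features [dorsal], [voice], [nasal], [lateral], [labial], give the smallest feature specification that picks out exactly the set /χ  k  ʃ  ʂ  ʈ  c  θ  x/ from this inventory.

[−voice]

Every target segment is [−voice] and no other inventory member is, so one feature is enough.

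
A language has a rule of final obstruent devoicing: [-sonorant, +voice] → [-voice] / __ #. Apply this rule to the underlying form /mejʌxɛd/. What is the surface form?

/d/ satisfies [-sonorant, +voice] and sits in __ #. The [-voice] counterpart of the voiced alveolar stop is /t/. Other segments in /mejʌxɛd/ either fail the structural description or are not in the environment, so the surface form is [mejʌxɛt].

[mejʌxɛt]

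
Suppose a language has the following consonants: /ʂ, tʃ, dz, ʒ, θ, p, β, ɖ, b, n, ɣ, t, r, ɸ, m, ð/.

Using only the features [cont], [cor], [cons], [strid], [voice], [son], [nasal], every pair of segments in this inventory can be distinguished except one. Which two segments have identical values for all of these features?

On the given features, /β/ and /ɣ/ have an identical profile: [+continuant], [-coronal], [+consonantal], [-strident], [+voice], [-sonorant], [-nasal]. No other two segments in the inventory coincide on all 7 features. (They do differ in [labial] and [dorsal], which are not among the given features.)

β, ɣ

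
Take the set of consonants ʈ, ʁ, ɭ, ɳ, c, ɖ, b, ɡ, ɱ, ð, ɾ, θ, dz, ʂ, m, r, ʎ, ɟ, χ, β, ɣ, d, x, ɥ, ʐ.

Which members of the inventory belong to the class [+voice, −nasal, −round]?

Checking each segment against [+voice], [−nasal], [−round]: /ʁ/ (voiced uvular fricative), /ɭ/ (retroflex lateral approximant), /ɖ/ (voiced retroflex stop), /b/ (voiced bilabial stop), /ɡ/ (voiced velar stop), /ð/ (voiced dental fricative), among others, satisfy every feature; every other segment in the inventory fails at least one.

ʁ, ɭ, ɖ, b, ɡ, ð, ɾ, dz, r, ʎ, ɟ, β, ɣ, d, ʐ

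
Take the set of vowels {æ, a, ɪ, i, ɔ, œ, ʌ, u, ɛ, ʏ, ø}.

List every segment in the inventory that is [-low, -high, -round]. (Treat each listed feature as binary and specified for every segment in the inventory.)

Checking each segment against [-low], [-high], [-round]: /ʌ/ (mid back unrounded lax vowel), /ɛ/ (mid front unrounded lax vowel) satisfy every feature; every other segment in the inventory fails at least one.

ʌ, ɛ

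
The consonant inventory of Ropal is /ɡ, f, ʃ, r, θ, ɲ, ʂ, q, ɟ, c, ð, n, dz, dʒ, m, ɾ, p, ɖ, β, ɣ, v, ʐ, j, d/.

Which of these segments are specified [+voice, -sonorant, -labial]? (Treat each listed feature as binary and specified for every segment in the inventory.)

ɡ, ɟ, ð, dz, dʒ, ɖ, ɣ, ʐ, d

Checking each segment against [+voice], [-sonorant], [-labial]: /ɡ/ (voiced velar stop), /ɟ/ (voiced palatal stop), /ð/ (voiced dental fricative), /dz/ (voiced alveolar affricate), /dʒ/ (voiced postalveolar affricate), /ɖ/ (voiced retroflex stop), among others, satisfy every feature; every other segment in the inventory fails at least one.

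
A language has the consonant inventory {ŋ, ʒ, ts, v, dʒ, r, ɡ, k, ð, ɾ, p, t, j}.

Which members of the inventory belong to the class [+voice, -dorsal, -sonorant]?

Checking each segment against [+voice], [-dorsal], [-sonorant]: /ʒ/ (voiced postalveolar fricative), /v/ (voiced labiodental fricative), /dʒ/ (voiced postalveolar affricate), /ð/ (voiced dental fricative) satisfy every feature; every other segment in the inventory fails at least one.

ʒ, v, dʒ, ð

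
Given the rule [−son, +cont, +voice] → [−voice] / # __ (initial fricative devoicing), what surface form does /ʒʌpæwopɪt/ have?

The only segment in the rule's environment that also matches [−son, +cont, +voice] is /ʒ/. Applying [−voice] turns the voiced postalveolar fricative into /ʃ/ (voiceless postalveolar fricative), giving [ʃʌpæwopɪt].

[ʃʌpæwopɪt]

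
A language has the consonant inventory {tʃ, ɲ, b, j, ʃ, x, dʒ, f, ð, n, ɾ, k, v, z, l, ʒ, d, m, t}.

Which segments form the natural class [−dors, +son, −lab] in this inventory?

n, ɾ, l

Checking each segment against [−dorsal], [+sonorant], [−labial]: /n/ (alveolar nasal), /ɾ/ (alveolar tap), /l/ (alveolar lateral approximant) satisfy every feature; every other segment in the inventory fails at least one.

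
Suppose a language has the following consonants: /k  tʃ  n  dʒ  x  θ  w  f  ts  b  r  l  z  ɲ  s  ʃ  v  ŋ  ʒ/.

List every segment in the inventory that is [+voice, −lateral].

Checking each segment against [+voice], [−lateral]: /n/ (alveolar nasal), /dʒ/ (voiced postalveolar affricate), /w/ (labial-velar glide), /b/ (voiced bilabial stop), /r/ (alveolar trill), /z/ (voiced alveolar fricative), among others, satisfy every feature; every other segment in the inventory fails at least one.

n, dʒ, w, b, r, z, ɲ, v, ŋ, ʒ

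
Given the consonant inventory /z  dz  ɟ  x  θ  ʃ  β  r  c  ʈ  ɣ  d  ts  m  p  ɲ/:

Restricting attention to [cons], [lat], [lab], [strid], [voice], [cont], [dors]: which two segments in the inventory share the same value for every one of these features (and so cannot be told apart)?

ɟ, ɲ

Both /ɟ/ and /ɲ/ are [+consonantal], [−lateral], [−labial], [−strident], [+voice], [−continuant], [+dorsal]. Since the list omits [sonorant] and [nasal] — which do distinguish the voiced palatal stop from the palatal nasal — this pair collapses; all other pairs remain distinct.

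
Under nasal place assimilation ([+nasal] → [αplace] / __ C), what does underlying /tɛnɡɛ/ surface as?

/n/ sits before the [+dorsal] consonant /ɡ/, so it takes on [+dorsal] and surfaces as /ŋ/. The rest of the form is unaffected: [tɛŋɡɛ].

[tɛŋɡɛ]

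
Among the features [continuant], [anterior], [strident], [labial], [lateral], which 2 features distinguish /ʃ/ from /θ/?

/ʃ/ (voiceless postalveolar fricative) and /θ/ (voiceless dental fricative) agree on [+continuant], [−labial], [−lateral]. They differ on [strident] (/ʃ/ [+], /θ/ [−]), [anterior] (/ʃ/ [−], /θ/ [+]).

[strident], [anterior]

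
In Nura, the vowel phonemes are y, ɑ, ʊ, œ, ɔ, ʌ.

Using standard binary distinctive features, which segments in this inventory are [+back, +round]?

The [+back] segments are /ɑ, ʊ, ɔ, ʌ/.
Among these, [+round] leaves /ʊ, ɔ/.

ʊ, ɔ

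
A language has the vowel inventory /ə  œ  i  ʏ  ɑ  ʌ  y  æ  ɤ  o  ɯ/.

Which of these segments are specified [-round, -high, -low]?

ə, ʌ, ɤ

Checking each segment against [-round], [-high], [-low]: /ə/ (mid central vowel (schwa)), /ʌ/ (mid back unrounded lax vowel), /ɤ/ (mid back unrounded tense vowel) satisfy every feature; every other segment in the inventory fails at least one.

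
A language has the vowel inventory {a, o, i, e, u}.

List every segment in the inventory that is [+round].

o, u

The [+round] segments here are /o, u/; the remaining /a, i, e/ are [-round].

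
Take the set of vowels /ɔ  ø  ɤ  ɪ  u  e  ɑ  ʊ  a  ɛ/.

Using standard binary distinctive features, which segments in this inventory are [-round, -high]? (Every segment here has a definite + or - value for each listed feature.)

The [-round] segments are /ɤ, ɪ, e, ɑ, a, ɛ/.
Within that set, [-high] leaves /ɤ, e, ɑ, a, ɛ/.

ɤ, e, ɑ, a, ɛ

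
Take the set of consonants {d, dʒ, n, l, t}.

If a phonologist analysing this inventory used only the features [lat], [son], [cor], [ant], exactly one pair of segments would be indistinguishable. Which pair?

t, d

On the given features, /t/ and /d/ have an identical profile: [-lateral], [-sonorant], [+coronal], [+anterior]. No other two segments in the inventory coincide on all 4 features. (They do differ in [voice], which is not among the given features.)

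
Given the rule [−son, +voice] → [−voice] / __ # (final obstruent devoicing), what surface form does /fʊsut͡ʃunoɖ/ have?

[fʊsut͡ʃunoʈ]

Only the final segment /ɖ/ is both word-final and matches the structural description. It is a voiced retroflex stop, so [−son, +voice] holds; changing it to [−voice] with all other features held fixed yields /ʈ/ (voiceless retroflex stop). No other segment meets both the structural description and the environment, so the output is [fʊsut͡ʃunoʈ].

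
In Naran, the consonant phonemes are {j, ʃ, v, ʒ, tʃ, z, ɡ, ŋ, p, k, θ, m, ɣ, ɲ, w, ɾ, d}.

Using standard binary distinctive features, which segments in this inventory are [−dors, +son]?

m, ɾ

The [−dorsal] segments are /ʃ, v, ʒ, tʃ, z, p, θ, m, ɾ, d/.
Among these, [+sonorant] leaves /m, ɾ/.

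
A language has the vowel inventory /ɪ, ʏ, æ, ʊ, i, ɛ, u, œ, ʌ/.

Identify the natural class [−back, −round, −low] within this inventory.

Eliminate segments failing any feature: /ʏ, œ/ are [+round]; /æ/ is [+low]; /ʊ, u, ʌ/ are [+back]. The remaining /ɪ, i, ɛ/ satisfy [−back], [−round], [−low].

ɪ, i, ɛ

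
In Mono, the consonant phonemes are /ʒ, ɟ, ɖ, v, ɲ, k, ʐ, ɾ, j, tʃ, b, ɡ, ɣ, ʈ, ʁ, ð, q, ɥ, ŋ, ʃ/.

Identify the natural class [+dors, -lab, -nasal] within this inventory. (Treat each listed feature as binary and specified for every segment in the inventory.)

Eliminate segments failing any feature: /ʒ, ɖ, v, ʐ, ɾ, tʃ, b, ʈ, ð, ʃ/ are [-dorsal]; /ɲ, ŋ/ are [+nasal]; /ɥ/ is [+labial]. The remaining /ɟ, k, j, ɡ, ɣ, ʁ, q/ satisfy [+dorsal], [-labial], [-nasal].

ɟ, k, j, ɡ, ɣ, ʁ, q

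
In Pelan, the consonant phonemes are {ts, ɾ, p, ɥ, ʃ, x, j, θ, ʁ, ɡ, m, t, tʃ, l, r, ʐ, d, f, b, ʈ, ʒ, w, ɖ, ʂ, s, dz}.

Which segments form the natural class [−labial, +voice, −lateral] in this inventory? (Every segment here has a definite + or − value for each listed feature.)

Eliminate segments failing any feature: /ts, ʃ, x, θ, t, tʃ, ʈ, ʂ, s/ are [−voice]; /p, ɥ, m, f, b, w/ are [+labial]; /l/ is [+lateral]. The remaining /ɾ, j, ʁ, ɡ, r, ʐ, d, ʒ, ɖ, dz/ satisfy [−labial], [+voice], [−lateral].

ɾ, j, ʁ, ɡ, r, ʐ, d, ʒ, ɖ, dz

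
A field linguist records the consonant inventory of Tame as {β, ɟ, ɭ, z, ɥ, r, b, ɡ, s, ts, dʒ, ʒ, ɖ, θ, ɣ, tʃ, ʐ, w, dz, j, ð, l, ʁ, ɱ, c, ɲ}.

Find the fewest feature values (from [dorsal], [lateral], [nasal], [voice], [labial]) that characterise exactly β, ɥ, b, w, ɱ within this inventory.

Every target segment is [+labial] and no other inventory member is, so one feature is enough.

[+labial]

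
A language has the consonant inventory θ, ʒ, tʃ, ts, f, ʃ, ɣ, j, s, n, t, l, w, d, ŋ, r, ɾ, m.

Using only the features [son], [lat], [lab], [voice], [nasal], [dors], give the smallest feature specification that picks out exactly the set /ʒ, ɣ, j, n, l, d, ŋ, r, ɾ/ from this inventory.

[+voice, -lab]

/ʒ, ɣ, j, n, l, d, ŋ, r, ɾ/ are all [+voice], [-labial], and no other segment in the inventory matches both values. Dropping any one of them over-generates: [-labial] alone would also admit /θ, tʃ, ts, ʃ, …/; [+voice] alone would also admit /w, m/. No other single listed feature picks out exactly this set either, so fewer than two features will not do.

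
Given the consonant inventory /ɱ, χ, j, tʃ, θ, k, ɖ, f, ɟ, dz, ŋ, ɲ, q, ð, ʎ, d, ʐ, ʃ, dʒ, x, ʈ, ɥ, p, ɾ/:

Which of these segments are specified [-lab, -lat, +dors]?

First, the [-labial] segments are /χ, j, tʃ, θ, k, ɖ, ɟ, dz, ŋ, ɲ, q, ð, ʎ, d, ʐ, ʃ, dʒ, x, ʈ, ɾ/.
Within that set, [-lateral] gives /χ, j, tʃ, θ, k, ɖ, ɟ, dz, ŋ, ɲ, q, ð, d, ʐ, ʃ, dʒ, x, ʈ, ɾ/.
Then [+dorsal] leaves /χ, j, k, ɟ, ŋ, ɲ, q, x/.

χ, j, k, ɟ, ŋ, ɲ, q, x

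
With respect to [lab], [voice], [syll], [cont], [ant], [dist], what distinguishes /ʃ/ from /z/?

The two segments share [-labial], [-syllabic], [+continuant]. The only features from the list on which they differ: /ʃ/ is [-voice] while /z/ is [+voice]; /ʃ/ is [-anterior] while /z/ is [+anterior]; /ʃ/ is [+distributed] while /z/ is [-distributed].

[voice], [anterior], [distributed]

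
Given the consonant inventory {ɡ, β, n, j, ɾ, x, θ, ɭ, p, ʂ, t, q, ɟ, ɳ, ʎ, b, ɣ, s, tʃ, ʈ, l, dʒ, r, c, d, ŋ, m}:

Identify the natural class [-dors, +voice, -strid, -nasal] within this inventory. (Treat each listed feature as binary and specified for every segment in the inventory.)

Checking each segment against [-dorsal], [+voice], [-strident], [-nasal]: /β/ (voiced bilabial fricative), /ɾ/ (alveolar tap), /ɭ/ (retroflex lateral approximant), /b/ (voiced bilabial stop), /l/ (alveolar lateral approximant), /r/ (alveolar trill), among others, satisfy every feature; every other segment in the inventory fails at least one.

β, ɾ, ɭ, b, l, r, d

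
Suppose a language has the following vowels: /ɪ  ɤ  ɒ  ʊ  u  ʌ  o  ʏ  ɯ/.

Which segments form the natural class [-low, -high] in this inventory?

First, the [-low] segments are /ɪ, ɤ, ʊ, u, ʌ, o, ʏ, ɯ/.
Among these, [-high] leaves /ɤ, ʌ, o/.

ɤ, ʌ, o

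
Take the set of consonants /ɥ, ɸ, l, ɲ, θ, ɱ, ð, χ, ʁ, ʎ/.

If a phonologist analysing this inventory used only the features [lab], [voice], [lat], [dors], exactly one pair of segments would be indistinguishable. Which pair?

ʁ, ɲ

Both /ʁ/ and /ɲ/ are [−labial], [+voice], [−lateral], [+dorsal]. Since the list omits [nasal], [continuant], [high] and [back] — which do distinguish the voiced uvular fricative from the palatal nasal — this pair collapses; all other pairs remain distinct.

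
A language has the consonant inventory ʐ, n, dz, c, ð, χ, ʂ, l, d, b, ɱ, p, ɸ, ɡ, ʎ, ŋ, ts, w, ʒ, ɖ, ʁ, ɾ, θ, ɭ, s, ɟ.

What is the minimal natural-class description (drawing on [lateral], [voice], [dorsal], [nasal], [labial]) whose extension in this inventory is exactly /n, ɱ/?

[+nasal, -dorsal]

The class [+nasal], [-dorsal] has exactly /n, ɱ/ as its extension in this inventory. No smaller conjunction from the listed features achieves this: [-dorsal] alone would also admit /ʐ, dz, ð, ʂ, …/; [+nasal] alone would also admit /ŋ/; and checking the remaining single features turns up none with this extension.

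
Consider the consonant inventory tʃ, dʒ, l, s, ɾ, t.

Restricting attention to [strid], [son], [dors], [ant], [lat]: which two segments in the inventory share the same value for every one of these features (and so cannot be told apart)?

tʃ, dʒ

Both /tʃ/ and /dʒ/ are [+strident], [-sonorant], [-dorsal], [-anterior], [-lateral]. Since the list omits [voice] — which does distinguish the voiceless postalveolar affricate from the voiced postalveolar affricate — this pair collapses; all other pairs remain distinct.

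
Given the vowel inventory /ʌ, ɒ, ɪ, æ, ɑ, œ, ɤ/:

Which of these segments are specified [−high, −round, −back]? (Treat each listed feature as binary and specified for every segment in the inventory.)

æ

First, the [−high] segments are /ʌ, ɒ, æ, ɑ, œ, ɤ/.
Of those, [−round] gives /ʌ, æ, ɑ, ɤ/.
Of those, [−back] leaves /æ/.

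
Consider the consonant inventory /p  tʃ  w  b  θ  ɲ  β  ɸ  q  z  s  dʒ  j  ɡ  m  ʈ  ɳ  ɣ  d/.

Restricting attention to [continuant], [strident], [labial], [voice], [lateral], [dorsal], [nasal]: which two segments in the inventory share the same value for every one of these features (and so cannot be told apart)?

/ɣ/ (voiced velar fricative) and /j/ (palatal glide) are both [+continuant], [−strident], [−labial], [+voice], [−lateral], [+dorsal], [−nasal], so none of the listed features separates them. (They do differ in [sonorant] and [back], which are not among the given features.) Every other pair in the inventory differs on at least one listed feature.

ɣ, j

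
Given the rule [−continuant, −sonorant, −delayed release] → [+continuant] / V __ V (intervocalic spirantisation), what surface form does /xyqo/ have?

[xyχo]

Only /q/ occurs between two vowels (/y/ __ /o/) and matches the structural description. It is a voiceless uvular stop, so [−continuant, −sonorant, −delayed release] holds; changing it to [+continuant] with all other features held fixed yields /χ/ (voiceless uvular fricative). No other segment meets both the structural description and the environment, so the output is [xyχo].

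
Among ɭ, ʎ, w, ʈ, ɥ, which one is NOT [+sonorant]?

ʈ

Every segment except /ʈ/ is [+sonorant]. /ʈ/ (voiceless retroflex stop) is [−sonorant], so it is the exception.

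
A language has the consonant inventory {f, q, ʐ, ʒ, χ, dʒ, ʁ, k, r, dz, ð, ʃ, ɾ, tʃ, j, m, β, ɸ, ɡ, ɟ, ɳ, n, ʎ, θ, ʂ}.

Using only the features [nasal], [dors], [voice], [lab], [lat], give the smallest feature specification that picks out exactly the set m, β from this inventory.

[+voice, +lab]

/m, β/ are all [+voice], [+labial], and no other segment in the inventory matches both values. Dropping any one of them over-generates: [+labial] alone would also admit /f, ɸ/; [+voice] alone would also admit /ʐ, ʒ, dʒ, ʁ, …/. No other single listed feature picks out exactly this set either, so fewer than two features will not do.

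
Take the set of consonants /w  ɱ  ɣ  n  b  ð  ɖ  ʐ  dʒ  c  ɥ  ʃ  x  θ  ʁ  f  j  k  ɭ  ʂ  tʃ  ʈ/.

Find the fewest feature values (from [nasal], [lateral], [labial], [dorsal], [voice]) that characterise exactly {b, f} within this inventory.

The class [-nasal], [+labial], [-dorsal] has exactly /b, f/ as its extension in this inventory. No smaller conjunction from the listed features achieves this: [+labial, -dorsal] alone would also admit /ɱ/; [-nasal, -dorsal] alone would also admit /ð, ɖ, ʐ, dʒ, …/; [-nasal, +labial] alone would also admit /w, ɥ/; and checking the remaining two-feature bundles turns up none with this extension.

[-nasal, +labial, -dorsal]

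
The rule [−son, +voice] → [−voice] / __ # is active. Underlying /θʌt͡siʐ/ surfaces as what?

The only segment in the rule's environment that also matches [−son, +voice] is /ʐ/. Applying [−voice] turns the voiced retroflex fricative into /ʂ/ (voiceless retroflex fricative), giving [θʌt͡siʂ].

[θʌt͡siʂ]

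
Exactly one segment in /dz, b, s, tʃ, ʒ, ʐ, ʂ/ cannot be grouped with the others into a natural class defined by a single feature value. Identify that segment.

The remaining segments after removing /b/ share [+strident]; /b/ (voiced bilabial stop) is [-strident]. For every other candidate removal, the leftover set fails to share any single feature value that the removed segment lacks.

b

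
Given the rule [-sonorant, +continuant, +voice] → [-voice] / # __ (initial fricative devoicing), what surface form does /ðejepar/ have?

[θejepar]

The only segment in the rule's environment that also matches [-sonorant, +continuant, +voice] is /ð/. Applying [-voice] turns the voiced dental fricative into /θ/ (voiceless dental fricative), giving [θejepar].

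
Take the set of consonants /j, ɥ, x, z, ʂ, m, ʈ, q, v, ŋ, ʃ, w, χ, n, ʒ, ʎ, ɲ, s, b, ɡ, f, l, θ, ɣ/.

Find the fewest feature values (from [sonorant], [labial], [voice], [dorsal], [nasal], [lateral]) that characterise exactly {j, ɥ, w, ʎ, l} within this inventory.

Every target segment is [+sonorant], [-nasal]; each remaining inventory member fails at least one of these. Each conjunct is needed — [-nasal] alone would also admit /x, z, ʂ, ʈ, …/; [+sonorant] alone would also admit /m, ŋ, n, ɲ/ — and no other single listed feature has exactly this extension, so two is the minimum.

[+sonorant, -nasal]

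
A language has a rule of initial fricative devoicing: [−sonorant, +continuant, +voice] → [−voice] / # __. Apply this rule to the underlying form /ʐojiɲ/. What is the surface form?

[ʂojiɲ]

The only segment in the rule's environment that also matches [−sonorant, +continuant, +voice] is /ʐ/. Applying [−voice] turns the voiced retroflex fricative into /ʂ/ (voiceless retroflex fricative), giving [ʂojiɲ].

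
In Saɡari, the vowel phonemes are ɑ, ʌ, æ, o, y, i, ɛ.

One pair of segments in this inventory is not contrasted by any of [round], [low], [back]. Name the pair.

/i/ (high front unrounded tense vowel) and /ɛ/ (mid front unrounded lax vowel) are both [-round], [-low], [-back], so none of the listed features separates them. (They do differ in [high] and [tense], which are not among the given features.) Every other pair in the inventory differs on at least one listed feature.

i, ɛ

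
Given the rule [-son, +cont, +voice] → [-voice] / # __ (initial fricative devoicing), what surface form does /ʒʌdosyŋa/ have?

[ʃʌdosyŋa]

The only segment in the rule's environment that also matches [-son, +cont, +voice] is /ʒ/. Applying [-voice] turns the voiced postalveolar fricative into /ʃ/ (voiceless postalveolar fricative), giving [ʃʌdosyŋa].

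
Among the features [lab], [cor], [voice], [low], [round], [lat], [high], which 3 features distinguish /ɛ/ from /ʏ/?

[labial], [round], [high]

The two segments share [−coronal], [+voice], [−low], [−lateral]. The only features from the list on which they differ: /ɛ/ is [−labial] while /ʏ/ is [+labial]; /ɛ/ is [−round] while /ʏ/ is [+round]; /ɛ/ is [−high] while /ʏ/ is [+high].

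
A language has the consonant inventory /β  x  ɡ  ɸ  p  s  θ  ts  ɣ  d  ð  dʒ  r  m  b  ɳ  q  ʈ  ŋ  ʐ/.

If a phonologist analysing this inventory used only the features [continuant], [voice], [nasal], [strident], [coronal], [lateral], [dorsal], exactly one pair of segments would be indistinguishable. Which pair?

On the given features, /r/ and /ð/ have an identical profile: [+continuant], [+voice], [−nasal], [−strident], [+coronal], [−lateral], [−dorsal]. No other two segments in the inventory coincide on all 7 features. (They do differ in [sonorant], which is not among the given features.)

r, ð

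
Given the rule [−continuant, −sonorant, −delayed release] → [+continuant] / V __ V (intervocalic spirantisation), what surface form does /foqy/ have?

[foχy]

The only segment in the rule's environment that also matches [−continuant, −sonorant, −delayed release] is /q/. Applying [+continuant] turns the voiceless uvular stop into /χ/ (voiceless uvular fricative), giving [foχy].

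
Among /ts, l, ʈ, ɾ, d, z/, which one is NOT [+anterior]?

ʈ

/l, ɾ, d, z, ts/ are all [+anterior]; /ʈ/ (voiceless retroflex stop) is [−anterior].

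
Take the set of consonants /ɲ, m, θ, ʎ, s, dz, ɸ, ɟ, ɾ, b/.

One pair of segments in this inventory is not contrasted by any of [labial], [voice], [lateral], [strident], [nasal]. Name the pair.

On the given features, /ɾ/ and /ɟ/ have an identical profile: [−labial], [+voice], [−lateral], [−strident], [−nasal]. No other two segments in the inventory coincide on all 5 features. (They do differ in [sonorant] and [dorsal], which are not among the given features.)

ɾ, ɟ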